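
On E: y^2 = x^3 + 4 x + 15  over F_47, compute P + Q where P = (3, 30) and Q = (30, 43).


P != Q, so use the chord formula.
s = (y2 - y1) / (x2 - x1) = (13) / (27) mod 47 = 44
x3 = s^2 - x1 - x2 mod 47 = 44^2 - 3 - 30 = 23
y3 = s (x1 - x3) - y1 mod 47 = 44 * (3 - 23) - 30 = 30

P + Q = (23, 30)


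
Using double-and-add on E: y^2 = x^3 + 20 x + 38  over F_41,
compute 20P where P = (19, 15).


k = 20 = 10100_2 (binary, LSB first: 00101)
Double-and-add from P = (19, 15):
  bit 0 = 0: acc unchanged = O
  bit 1 = 0: acc unchanged = O
  bit 2 = 1: acc = O + (30, 2) = (30, 2)
  bit 3 = 0: acc unchanged = (30, 2)
  bit 4 = 1: acc = (30, 2) + (18, 11) = (32, 20)

20P = (32, 20)


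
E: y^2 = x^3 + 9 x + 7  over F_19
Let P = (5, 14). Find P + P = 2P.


Doubling: s = (3 x1^2 + a) / (2 y1)
s = (3*5^2 + 9) / (2*14) mod 19 = 3
x3 = s^2 - 2 x1 mod 19 = 3^2 - 2*5 = 18
y3 = s (x1 - x3) - y1 mod 19 = 3 * (5 - 18) - 14 = 4

2P = (18, 4)


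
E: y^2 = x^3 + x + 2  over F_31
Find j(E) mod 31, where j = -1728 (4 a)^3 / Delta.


Delta = -16(4 a^3 + 27 b^2) mod 31 = 6
-1728 * (4 a)^3 = -1728 * (4*1)^3 mod 31 = 16
j = 16 * 6^(-1) mod 31 = 13

j = 13 (mod 31)


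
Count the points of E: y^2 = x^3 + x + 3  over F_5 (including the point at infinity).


For each x in F_5, count y with y^2 = x^3 + 1 x + 3 mod 5:
  x = 1: RHS = 0, y in [0]  -> 1 point(s)
  x = 4: RHS = 1, y in [1, 4]  -> 2 point(s)
Affine points: 3. Add the point at infinity: total = 4.

#E(F_5) = 4


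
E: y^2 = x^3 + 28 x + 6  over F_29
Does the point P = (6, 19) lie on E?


Check whether y^2 = x^3 + 28 x + 6 (mod 29) for (x, y) = (6, 19).
LHS: y^2 = 19^2 mod 29 = 13
RHS: x^3 + 28 x + 6 = 6^3 + 28*6 + 6 mod 29 = 13
LHS = RHS

Yes, on the curve


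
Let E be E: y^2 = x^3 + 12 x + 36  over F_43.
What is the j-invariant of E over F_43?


Delta = -16(4 a^3 + 27 b^2) mod 43 = 35
-1728 * (4 a)^3 = -1728 * (4*12)^3 mod 43 = 32
j = 32 * 35^(-1) mod 43 = 39

j = 39 (mod 43)


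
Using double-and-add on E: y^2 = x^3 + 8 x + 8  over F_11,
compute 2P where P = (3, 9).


k = 2 = 10_2 (binary, LSB first: 01)
Double-and-add from P = (3, 9):
  bit 0 = 0: acc unchanged = O
  bit 1 = 1: acc = O + (8, 10) = (8, 10)

2P = (8, 10)


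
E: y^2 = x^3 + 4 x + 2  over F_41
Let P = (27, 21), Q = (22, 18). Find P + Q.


P != Q, so use the chord formula.
s = (y2 - y1) / (x2 - x1) = (38) / (36) mod 41 = 17
x3 = s^2 - x1 - x2 mod 41 = 17^2 - 27 - 22 = 35
y3 = s (x1 - x3) - y1 mod 41 = 17 * (27 - 35) - 21 = 7

P + Q = (35, 7)


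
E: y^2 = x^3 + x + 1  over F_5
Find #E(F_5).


For each x in F_5, count y with y^2 = x^3 + 1 x + 1 mod 5:
  x = 0: RHS = 1, y in [1, 4]  -> 2 point(s)
  x = 2: RHS = 1, y in [1, 4]  -> 2 point(s)
  x = 3: RHS = 1, y in [1, 4]  -> 2 point(s)
  x = 4: RHS = 4, y in [2, 3]  -> 2 point(s)
Affine points: 8. Add the point at infinity: total = 9.

#E(F_5) = 9


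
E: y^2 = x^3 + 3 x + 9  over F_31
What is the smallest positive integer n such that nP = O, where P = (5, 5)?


Compute successive multiples of P until we hit O:
  1P = (5, 5)
  2P = (0, 3)
  3P = (15, 22)
  4P = (8, 24)
  5P = (3, 18)
  6P = (11, 3)
  7P = (22, 11)
  8P = (20, 28)
  ... (continuing to 32P)
  32P = O

ord(P) = 32


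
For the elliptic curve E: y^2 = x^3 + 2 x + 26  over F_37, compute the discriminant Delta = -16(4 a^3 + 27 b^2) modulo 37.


4 a^3 + 27 b^2 = 4*2^3 + 27*26^2 = 32 + 18252 = 18284
Delta = -16 * (18284) = -292544
Delta mod 37 = 15

Delta = 15 (mod 37)


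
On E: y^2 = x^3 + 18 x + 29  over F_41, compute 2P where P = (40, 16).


Doubling: s = (3 x1^2 + a) / (2 y1)
s = (3*40^2 + 18) / (2*16) mod 41 = 25
x3 = s^2 - 2 x1 mod 41 = 25^2 - 2*40 = 12
y3 = s (x1 - x3) - y1 mod 41 = 25 * (40 - 12) - 16 = 28

2P = (12, 28)


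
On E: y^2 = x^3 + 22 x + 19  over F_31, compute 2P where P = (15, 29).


Doubling: s = (3 x1^2 + a) / (2 y1)
s = (3*15^2 + 22) / (2*29) mod 31 = 4
x3 = s^2 - 2 x1 mod 31 = 4^2 - 2*15 = 17
y3 = s (x1 - x3) - y1 mod 31 = 4 * (15 - 17) - 29 = 25

2P = (17, 25)


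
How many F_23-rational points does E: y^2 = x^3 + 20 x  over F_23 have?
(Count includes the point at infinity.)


For each x in F_23, count y with y^2 = x^3 + 20 x + 0 mod 23:
  x = 0: RHS = 0, y in [0]  -> 1 point(s)
  x = 2: RHS = 2, y in [5, 18]  -> 2 point(s)
  x = 3: RHS = 18, y in [8, 15]  -> 2 point(s)
  x = 4: RHS = 6, y in [11, 12]  -> 2 point(s)
  x = 5: RHS = 18, y in [8, 15]  -> 2 point(s)
  x = 7: RHS = 0, y in [0]  -> 1 point(s)
  x = 9: RHS = 12, y in [9, 14]  -> 2 point(s)
  x = 10: RHS = 4, y in [2, 21]  -> 2 point(s)
  x = 12: RHS = 13, y in [6, 17]  -> 2 point(s)
  x = 15: RHS = 18, y in [8, 15]  -> 2 point(s)
  x = 16: RHS = 0, y in [0]  -> 1 point(s)
  x = 17: RHS = 9, y in [3, 20]  -> 2 point(s)
  x = 22: RHS = 2, y in [5, 18]  -> 2 point(s)
Affine points: 23. Add the point at infinity: total = 24.

#E(F_23) = 24


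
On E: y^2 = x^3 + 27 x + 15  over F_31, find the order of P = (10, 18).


Compute successive multiples of P until we hit O:
  1P = (10, 18)
  2P = (30, 7)
  3P = (23, 0)
  4P = (30, 24)
  5P = (10, 13)
  6P = O

ord(P) = 6


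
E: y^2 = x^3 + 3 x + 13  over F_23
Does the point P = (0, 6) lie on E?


Check whether y^2 = x^3 + 3 x + 13 (mod 23) for (x, y) = (0, 6).
LHS: y^2 = 6^2 mod 23 = 13
RHS: x^3 + 3 x + 13 = 0^3 + 3*0 + 13 mod 23 = 13
LHS = RHS

Yes, on the curve


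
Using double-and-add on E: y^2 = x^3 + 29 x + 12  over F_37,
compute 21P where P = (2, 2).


k = 21 = 10101_2 (binary, LSB first: 10101)
Double-and-add from P = (2, 2):
  bit 0 = 1: acc = O + (2, 2) = (2, 2)
  bit 1 = 0: acc unchanged = (2, 2)
  bit 2 = 1: acc = (2, 2) + (15, 14) = (11, 21)
  bit 3 = 0: acc unchanged = (11, 21)
  bit 4 = 1: acc = (11, 21) + (12, 4) = (7, 22)

21P = (7, 22)


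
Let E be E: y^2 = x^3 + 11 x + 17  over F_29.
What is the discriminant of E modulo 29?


4 a^3 + 27 b^2 = 4*11^3 + 27*17^2 = 5324 + 7803 = 13127
Delta = -16 * (13127) = -210032
Delta mod 29 = 15

Delta = 15 (mod 29)


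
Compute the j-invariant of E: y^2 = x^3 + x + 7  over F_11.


Delta = -16(4 a^3 + 27 b^2) mod 11 = 9
-1728 * (4 a)^3 = -1728 * (4*1)^3 mod 11 = 2
j = 2 * 9^(-1) mod 11 = 10

j = 10 (mod 11)


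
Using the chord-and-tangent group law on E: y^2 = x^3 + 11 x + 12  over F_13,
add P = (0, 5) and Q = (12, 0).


P != Q, so use the chord formula.
s = (y2 - y1) / (x2 - x1) = (8) / (12) mod 13 = 5
x3 = s^2 - x1 - x2 mod 13 = 5^2 - 0 - 12 = 0
y3 = s (x1 - x3) - y1 mod 13 = 5 * (0 - 0) - 5 = 8

P + Q = (0, 8)


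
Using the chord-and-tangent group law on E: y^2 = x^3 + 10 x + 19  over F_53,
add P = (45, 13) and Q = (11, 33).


P != Q, so use the chord formula.
s = (y2 - y1) / (x2 - x1) = (20) / (19) mod 53 = 15
x3 = s^2 - x1 - x2 mod 53 = 15^2 - 45 - 11 = 10
y3 = s (x1 - x3) - y1 mod 53 = 15 * (45 - 10) - 13 = 35

P + Q = (10, 35)


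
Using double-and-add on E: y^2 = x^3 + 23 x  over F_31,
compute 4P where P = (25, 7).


k = 4 = 100_2 (binary, LSB first: 001)
Double-and-add from P = (25, 7):
  bit 0 = 0: acc unchanged = O
  bit 1 = 0: acc unchanged = O
  bit 2 = 1: acc = O + (16, 0) = (16, 0)

4P = (16, 0)


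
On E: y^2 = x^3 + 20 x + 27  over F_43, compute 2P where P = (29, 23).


Doubling: s = (3 x1^2 + a) / (2 y1)
s = (3*29^2 + 20) / (2*23) mod 43 = 2
x3 = s^2 - 2 x1 mod 43 = 2^2 - 2*29 = 32
y3 = s (x1 - x3) - y1 mod 43 = 2 * (29 - 32) - 23 = 14

2P = (32, 14)


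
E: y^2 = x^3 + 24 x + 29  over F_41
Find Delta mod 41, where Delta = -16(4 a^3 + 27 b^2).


4 a^3 + 27 b^2 = 4*24^3 + 27*29^2 = 55296 + 22707 = 78003
Delta = -16 * (78003) = -1248048
Delta mod 41 = 33

Delta = 33 (mod 41)


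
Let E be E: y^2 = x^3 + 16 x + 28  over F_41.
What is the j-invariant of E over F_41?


Delta = -16(4 a^3 + 27 b^2) mod 41 = 23
-1728 * (4 a)^3 = -1728 * (4*16)^3 mod 41 = 19
j = 19 * 23^(-1) mod 41 = 24

j = 24 (mod 41)


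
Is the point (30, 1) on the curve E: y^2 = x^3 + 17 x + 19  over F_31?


Check whether y^2 = x^3 + 17 x + 19 (mod 31) for (x, y) = (30, 1).
LHS: y^2 = 1^2 mod 31 = 1
RHS: x^3 + 17 x + 19 = 30^3 + 17*30 + 19 mod 31 = 1
LHS = RHS

Yes, on the curve


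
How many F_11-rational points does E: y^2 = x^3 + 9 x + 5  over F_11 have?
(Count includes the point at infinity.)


For each x in F_11, count y with y^2 = x^3 + 9 x + 5 mod 11:
  x = 0: RHS = 5, y in [4, 7]  -> 2 point(s)
  x = 1: RHS = 4, y in [2, 9]  -> 2 point(s)
  x = 2: RHS = 9, y in [3, 8]  -> 2 point(s)
  x = 3: RHS = 4, y in [2, 9]  -> 2 point(s)
  x = 6: RHS = 0, y in [0]  -> 1 point(s)
  x = 7: RHS = 4, y in [2, 9]  -> 2 point(s)
  x = 9: RHS = 1, y in [1, 10]  -> 2 point(s)
Affine points: 13. Add the point at infinity: total = 14.

#E(F_11) = 14


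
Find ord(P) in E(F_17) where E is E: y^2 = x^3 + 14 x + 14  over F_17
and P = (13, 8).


Compute successive multiples of P until we hit O:
  1P = (13, 8)
  2P = (10, 10)
  3P = (2, 13)
  4P = (6, 12)
  5P = (7, 8)
  6P = (14, 9)
  7P = (8, 14)
  8P = (9, 11)
  ... (continuing to 23P)
  23P = O

ord(P) = 23


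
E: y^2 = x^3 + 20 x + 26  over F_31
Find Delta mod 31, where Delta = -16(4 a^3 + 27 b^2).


4 a^3 + 27 b^2 = 4*20^3 + 27*26^2 = 32000 + 18252 = 50252
Delta = -16 * (50252) = -804032
Delta mod 31 = 15

Delta = 15 (mod 31)


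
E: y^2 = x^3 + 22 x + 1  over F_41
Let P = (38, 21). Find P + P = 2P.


Doubling: s = (3 x1^2 + a) / (2 y1)
s = (3*38^2 + 22) / (2*21) mod 41 = 8
x3 = s^2 - 2 x1 mod 41 = 8^2 - 2*38 = 29
y3 = s (x1 - x3) - y1 mod 41 = 8 * (38 - 29) - 21 = 10

2P = (29, 10)


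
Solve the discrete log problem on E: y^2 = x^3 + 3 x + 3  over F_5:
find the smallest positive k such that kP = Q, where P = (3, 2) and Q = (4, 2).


Enumerate multiples of P until we hit Q = (4, 2):
  1P = (3, 2)
  2P = (4, 3)
  3P = (4, 2)
Match found at i = 3.

k = 3


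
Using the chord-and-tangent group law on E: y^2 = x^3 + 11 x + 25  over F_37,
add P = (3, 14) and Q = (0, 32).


P != Q, so use the chord formula.
s = (y2 - y1) / (x2 - x1) = (18) / (34) mod 37 = 31
x3 = s^2 - x1 - x2 mod 37 = 31^2 - 3 - 0 = 33
y3 = s (x1 - x3) - y1 mod 37 = 31 * (3 - 33) - 14 = 18

P + Q = (33, 18)


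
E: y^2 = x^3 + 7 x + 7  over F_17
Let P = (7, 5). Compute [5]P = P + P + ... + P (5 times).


k = 5 = 101_2 (binary, LSB first: 101)
Double-and-add from P = (7, 5):
  bit 0 = 1: acc = O + (7, 5) = (7, 5)
  bit 1 = 0: acc unchanged = (7, 5)
  bit 2 = 1: acc = (7, 5) + (13, 0) = (1, 7)

5P = (1, 7)


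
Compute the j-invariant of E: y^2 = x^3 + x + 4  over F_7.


Delta = -16(4 a^3 + 27 b^2) mod 7 = 3
-1728 * (4 a)^3 = -1728 * (4*1)^3 mod 7 = 1
j = 1 * 3^(-1) mod 7 = 5

j = 5 (mod 7)


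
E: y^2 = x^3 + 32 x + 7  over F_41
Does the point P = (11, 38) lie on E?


Check whether y^2 = x^3 + 32 x + 7 (mod 41) for (x, y) = (11, 38).
LHS: y^2 = 38^2 mod 41 = 9
RHS: x^3 + 32 x + 7 = 11^3 + 32*11 + 7 mod 41 = 9
LHS = RHS

Yes, on the curve


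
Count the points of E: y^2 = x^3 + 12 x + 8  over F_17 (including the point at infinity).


For each x in F_17, count y with y^2 = x^3 + 12 x + 8 mod 17:
  x = 0: RHS = 8, y in [5, 12]  -> 2 point(s)
  x = 1: RHS = 4, y in [2, 15]  -> 2 point(s)
  x = 4: RHS = 1, y in [1, 16]  -> 2 point(s)
  x = 8: RHS = 4, y in [2, 15]  -> 2 point(s)
  x = 11: RHS = 9, y in [3, 14]  -> 2 point(s)
  x = 13: RHS = 15, y in [7, 10]  -> 2 point(s)
  x = 14: RHS = 13, y in [8, 9]  -> 2 point(s)
Affine points: 14. Add the point at infinity: total = 15.

#E(F_17) = 15


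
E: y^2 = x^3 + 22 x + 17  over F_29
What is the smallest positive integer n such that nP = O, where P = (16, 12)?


Compute successive multiples of P until we hit O:
  1P = (16, 12)
  2P = (21, 24)
  3P = (14, 16)
  4P = (3, 20)
  5P = (3, 9)
  6P = (14, 13)
  7P = (21, 5)
  8P = (16, 17)
  ... (continuing to 9P)
  9P = O

ord(P) = 9


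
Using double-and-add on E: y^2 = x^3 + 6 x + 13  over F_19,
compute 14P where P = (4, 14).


k = 14 = 1110_2 (binary, LSB first: 0111)
Double-and-add from P = (4, 14):
  bit 0 = 0: acc unchanged = O
  bit 1 = 1: acc = O + (9, 13) = (9, 13)
  bit 2 = 1: acc = (9, 13) + (10, 3) = (5, 4)
  bit 3 = 1: acc = (5, 4) + (16, 14) = (15, 18)

14P = (15, 18)


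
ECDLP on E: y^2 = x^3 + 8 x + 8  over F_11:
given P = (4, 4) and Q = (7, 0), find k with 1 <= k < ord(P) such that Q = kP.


Enumerate multiples of P until we hit Q = (7, 0):
  1P = (4, 4)
  2P = (8, 1)
  3P = (3, 9)
  4P = (7, 0)
Match found at i = 4.

k = 4


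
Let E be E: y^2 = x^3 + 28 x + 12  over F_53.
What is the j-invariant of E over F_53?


Delta = -16(4 a^3 + 27 b^2) mod 53 = 10
-1728 * (4 a)^3 = -1728 * (4*28)^3 mod 53 = 31
j = 31 * 10^(-1) mod 53 = 19

j = 19 (mod 53)


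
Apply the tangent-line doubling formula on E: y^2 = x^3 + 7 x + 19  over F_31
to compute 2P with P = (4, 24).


Doubling: s = (3 x1^2 + a) / (2 y1)
s = (3*4^2 + 7) / (2*24) mod 31 = 16
x3 = s^2 - 2 x1 mod 31 = 16^2 - 2*4 = 0
y3 = s (x1 - x3) - y1 mod 31 = 16 * (4 - 0) - 24 = 9

2P = (0, 9)


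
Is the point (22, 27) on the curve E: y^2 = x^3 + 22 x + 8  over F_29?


Check whether y^2 = x^3 + 22 x + 8 (mod 29) for (x, y) = (22, 27).
LHS: y^2 = 27^2 mod 29 = 4
RHS: x^3 + 22 x + 8 = 22^3 + 22*22 + 8 mod 29 = 4
LHS = RHS

Yes, on the curve


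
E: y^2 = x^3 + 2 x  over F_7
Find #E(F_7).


For each x in F_7, count y with y^2 = x^3 + 2 x + 0 mod 7:
  x = 0: RHS = 0, y in [0]  -> 1 point(s)
  x = 4: RHS = 2, y in [3, 4]  -> 2 point(s)
  x = 5: RHS = 2, y in [3, 4]  -> 2 point(s)
  x = 6: RHS = 4, y in [2, 5]  -> 2 point(s)
Affine points: 7. Add the point at infinity: total = 8.

#E(F_7) = 8


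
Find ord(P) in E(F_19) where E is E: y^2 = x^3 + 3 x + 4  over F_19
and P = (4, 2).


Compute successive multiples of P until we hit O:
  1P = (4, 2)
  2P = (18, 0)
  3P = (4, 17)
  4P = O

ord(P) = 4


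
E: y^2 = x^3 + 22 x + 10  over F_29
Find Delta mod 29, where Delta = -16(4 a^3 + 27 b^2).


4 a^3 + 27 b^2 = 4*22^3 + 27*10^2 = 42592 + 2700 = 45292
Delta = -16 * (45292) = -724672
Delta mod 29 = 9

Delta = 9 (mod 29)


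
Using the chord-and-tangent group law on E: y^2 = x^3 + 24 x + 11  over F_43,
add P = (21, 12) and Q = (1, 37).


P != Q, so use the chord formula.
s = (y2 - y1) / (x2 - x1) = (25) / (23) mod 43 = 31
x3 = s^2 - x1 - x2 mod 43 = 31^2 - 21 - 1 = 36
y3 = s (x1 - x3) - y1 mod 43 = 31 * (21 - 36) - 12 = 39

P + Q = (36, 39)


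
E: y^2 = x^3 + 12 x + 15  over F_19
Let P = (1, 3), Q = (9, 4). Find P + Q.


P != Q, so use the chord formula.
s = (y2 - y1) / (x2 - x1) = (1) / (8) mod 19 = 12
x3 = s^2 - x1 - x2 mod 19 = 12^2 - 1 - 9 = 1
y3 = s (x1 - x3) - y1 mod 19 = 12 * (1 - 1) - 3 = 16

P + Q = (1, 16)


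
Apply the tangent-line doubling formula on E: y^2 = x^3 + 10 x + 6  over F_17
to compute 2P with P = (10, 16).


Doubling: s = (3 x1^2 + a) / (2 y1)
s = (3*10^2 + 10) / (2*16) mod 17 = 15
x3 = s^2 - 2 x1 mod 17 = 15^2 - 2*10 = 1
y3 = s (x1 - x3) - y1 mod 17 = 15 * (10 - 1) - 16 = 0

2P = (1, 0)


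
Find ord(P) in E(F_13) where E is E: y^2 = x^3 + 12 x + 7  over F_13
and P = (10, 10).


Compute successive multiples of P until we hit O:
  1P = (10, 10)
  2P = (6, 3)
  3P = (9, 8)
  4P = (11, 1)
  5P = (8, 11)
  6P = (5, 7)
  7P = (2, 0)
  8P = (5, 6)
  ... (continuing to 14P)
  14P = O

ord(P) = 14


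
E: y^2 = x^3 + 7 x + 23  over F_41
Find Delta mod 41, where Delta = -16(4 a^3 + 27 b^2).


4 a^3 + 27 b^2 = 4*7^3 + 27*23^2 = 1372 + 14283 = 15655
Delta = -16 * (15655) = -250480
Delta mod 41 = 30

Delta = 30 (mod 41)


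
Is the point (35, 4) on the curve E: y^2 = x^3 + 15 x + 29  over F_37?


Check whether y^2 = x^3 + 15 x + 29 (mod 37) for (x, y) = (35, 4).
LHS: y^2 = 4^2 mod 37 = 16
RHS: x^3 + 15 x + 29 = 35^3 + 15*35 + 29 mod 37 = 28
LHS != RHS

No, not on the curve


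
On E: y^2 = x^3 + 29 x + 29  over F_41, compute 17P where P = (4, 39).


k = 17 = 10001_2 (binary, LSB first: 10001)
Double-and-add from P = (4, 39):
  bit 0 = 1: acc = O + (4, 39) = (4, 39)
  bit 1 = 0: acc unchanged = (4, 39)
  bit 2 = 0: acc unchanged = (4, 39)
  bit 3 = 0: acc unchanged = (4, 39)
  bit 4 = 1: acc = (4, 39) + (40, 32) = (17, 33)

17P = (17, 33)


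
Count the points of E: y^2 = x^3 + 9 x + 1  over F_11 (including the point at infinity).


For each x in F_11, count y with y^2 = x^3 + 9 x + 1 mod 11:
  x = 0: RHS = 1, y in [1, 10]  -> 2 point(s)
  x = 1: RHS = 0, y in [0]  -> 1 point(s)
  x = 2: RHS = 5, y in [4, 7]  -> 2 point(s)
  x = 3: RHS = 0, y in [0]  -> 1 point(s)
  x = 7: RHS = 0, y in [0]  -> 1 point(s)
Affine points: 7. Add the point at infinity: total = 8.

#E(F_11) = 8


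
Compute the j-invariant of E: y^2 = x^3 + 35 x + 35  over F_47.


Delta = -16(4 a^3 + 27 b^2) mod 47 = 21
-1728 * (4 a)^3 = -1728 * (4*35)^3 mod 47 = 36
j = 36 * 21^(-1) mod 47 = 42

j = 42 (mod 47)


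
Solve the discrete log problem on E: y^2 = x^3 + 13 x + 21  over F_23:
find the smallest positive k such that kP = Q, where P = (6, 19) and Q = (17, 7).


Enumerate multiples of P until we hit Q = (17, 7):
  1P = (6, 19)
  2P = (13, 15)
  3P = (17, 7)
Match found at i = 3.

k = 3


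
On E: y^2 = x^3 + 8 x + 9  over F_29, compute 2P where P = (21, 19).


Doubling: s = (3 x1^2 + a) / (2 y1)
s = (3*21^2 + 8) / (2*19) mod 29 = 19
x3 = s^2 - 2 x1 mod 29 = 19^2 - 2*21 = 0
y3 = s (x1 - x3) - y1 mod 29 = 19 * (21 - 0) - 19 = 3

2P = (0, 3)


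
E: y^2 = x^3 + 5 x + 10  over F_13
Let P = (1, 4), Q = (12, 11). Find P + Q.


P != Q, so use the chord formula.
s = (y2 - y1) / (x2 - x1) = (7) / (11) mod 13 = 3
x3 = s^2 - x1 - x2 mod 13 = 3^2 - 1 - 12 = 9
y3 = s (x1 - x3) - y1 mod 13 = 3 * (1 - 9) - 4 = 11

P + Q = (9, 11)


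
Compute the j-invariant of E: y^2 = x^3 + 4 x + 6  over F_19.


Delta = -16(4 a^3 + 27 b^2) mod 19 = 17
-1728 * (4 a)^3 = -1728 * (4*4)^3 mod 19 = 11
j = 11 * 17^(-1) mod 19 = 4

j = 4 (mod 19)


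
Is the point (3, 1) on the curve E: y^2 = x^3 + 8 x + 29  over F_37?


Check whether y^2 = x^3 + 8 x + 29 (mod 37) for (x, y) = (3, 1).
LHS: y^2 = 1^2 mod 37 = 1
RHS: x^3 + 8 x + 29 = 3^3 + 8*3 + 29 mod 37 = 6
LHS != RHS

No, not on the curve


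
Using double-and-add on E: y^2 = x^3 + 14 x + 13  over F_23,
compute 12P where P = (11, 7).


k = 12 = 1100_2 (binary, LSB first: 0011)
Double-and-add from P = (11, 7):
  bit 0 = 0: acc unchanged = O
  bit 1 = 0: acc unchanged = O
  bit 2 = 1: acc = O + (14, 20) = (14, 20)
  bit 3 = 1: acc = (14, 20) + (21, 0) = (14, 3)

12P = (14, 3)


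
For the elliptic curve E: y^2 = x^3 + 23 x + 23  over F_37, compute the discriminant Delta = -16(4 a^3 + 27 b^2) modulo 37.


4 a^3 + 27 b^2 = 4*23^3 + 27*23^2 = 48668 + 14283 = 62951
Delta = -16 * (62951) = -1007216
Delta mod 37 = 35

Delta = 35 (mod 37)


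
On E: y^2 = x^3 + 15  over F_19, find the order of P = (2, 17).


Compute successive multiples of P until we hit O:
  1P = (2, 17)
  2P = (5, 11)
  3P = (16, 11)
  4P = (7, 15)
  5P = (17, 8)
  6P = (11, 15)
  7P = (3, 17)
  8P = (14, 2)
  ... (continuing to 19P)
  19P = O

ord(P) = 19


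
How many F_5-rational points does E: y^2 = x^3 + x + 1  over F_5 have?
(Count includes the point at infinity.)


For each x in F_5, count y with y^2 = x^3 + 1 x + 1 mod 5:
  x = 0: RHS = 1, y in [1, 4]  -> 2 point(s)
  x = 2: RHS = 1, y in [1, 4]  -> 2 point(s)
  x = 3: RHS = 1, y in [1, 4]  -> 2 point(s)
  x = 4: RHS = 4, y in [2, 3]  -> 2 point(s)
Affine points: 8. Add the point at infinity: total = 9.

#E(F_5) = 9


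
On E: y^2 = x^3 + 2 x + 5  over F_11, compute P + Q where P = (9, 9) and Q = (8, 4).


P != Q, so use the chord formula.
s = (y2 - y1) / (x2 - x1) = (6) / (10) mod 11 = 5
x3 = s^2 - x1 - x2 mod 11 = 5^2 - 9 - 8 = 8
y3 = s (x1 - x3) - y1 mod 11 = 5 * (9 - 8) - 9 = 7

P + Q = (8, 7)


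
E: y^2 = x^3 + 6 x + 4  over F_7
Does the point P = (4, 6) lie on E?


Check whether y^2 = x^3 + 6 x + 4 (mod 7) for (x, y) = (4, 6).
LHS: y^2 = 6^2 mod 7 = 1
RHS: x^3 + 6 x + 4 = 4^3 + 6*4 + 4 mod 7 = 1
LHS = RHS

Yes, on the curve


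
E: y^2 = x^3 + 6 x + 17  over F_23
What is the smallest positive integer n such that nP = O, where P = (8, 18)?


Compute successive multiples of P until we hit O:
  1P = (8, 18)
  2P = (20, 8)
  3P = (4, 17)
  4P = (1, 1)
  5P = (3, 4)
  6P = (18, 0)
  7P = (3, 19)
  8P = (1, 22)
  ... (continuing to 12P)
  12P = O

ord(P) = 12


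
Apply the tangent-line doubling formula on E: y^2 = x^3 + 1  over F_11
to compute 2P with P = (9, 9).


Doubling: s = (3 x1^2 + a) / (2 y1)
s = (3*9^2 + 0) / (2*9) mod 11 = 8
x3 = s^2 - 2 x1 mod 11 = 8^2 - 2*9 = 2
y3 = s (x1 - x3) - y1 mod 11 = 8 * (9 - 2) - 9 = 3

2P = (2, 3)


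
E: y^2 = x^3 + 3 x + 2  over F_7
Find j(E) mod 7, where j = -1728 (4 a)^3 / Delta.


Delta = -16(4 a^3 + 27 b^2) mod 7 = 2
-1728 * (4 a)^3 = -1728 * (4*3)^3 mod 7 = 6
j = 6 * 2^(-1) mod 7 = 3

j = 3 (mod 7)


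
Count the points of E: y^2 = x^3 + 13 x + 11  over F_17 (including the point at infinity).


For each x in F_17, count y with y^2 = x^3 + 13 x + 11 mod 17:
  x = 1: RHS = 8, y in [5, 12]  -> 2 point(s)
  x = 3: RHS = 9, y in [3, 14]  -> 2 point(s)
  x = 4: RHS = 8, y in [5, 12]  -> 2 point(s)
  x = 6: RHS = 16, y in [4, 13]  -> 2 point(s)
  x = 8: RHS = 15, y in [7, 10]  -> 2 point(s)
  x = 10: RHS = 2, y in [6, 11]  -> 2 point(s)
  x = 12: RHS = 8, y in [5, 12]  -> 2 point(s)
  x = 14: RHS = 13, y in [8, 9]  -> 2 point(s)
Affine points: 16. Add the point at infinity: total = 17.

#E(F_17) = 17


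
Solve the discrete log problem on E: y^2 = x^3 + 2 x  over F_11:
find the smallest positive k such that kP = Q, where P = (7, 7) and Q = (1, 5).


Enumerate multiples of P until we hit Q = (1, 5):
  1P = (7, 7)
  2P = (1, 5)
Match found at i = 2.

k = 2


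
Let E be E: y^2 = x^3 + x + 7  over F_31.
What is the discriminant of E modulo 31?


4 a^3 + 27 b^2 = 4*1^3 + 27*7^2 = 4 + 1323 = 1327
Delta = -16 * (1327) = -21232
Delta mod 31 = 3

Delta = 3 (mod 31)


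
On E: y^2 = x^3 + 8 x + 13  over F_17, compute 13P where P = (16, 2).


k = 13 = 1101_2 (binary, LSB first: 1011)
Double-and-add from P = (16, 2):
  bit 0 = 1: acc = O + (16, 2) = (16, 2)
  bit 1 = 0: acc unchanged = (16, 2)
  bit 2 = 1: acc = (16, 2) + (13, 11) = (14, 9)
  bit 3 = 1: acc = (14, 9) + (9, 10) = (9, 7)

13P = (9, 7)


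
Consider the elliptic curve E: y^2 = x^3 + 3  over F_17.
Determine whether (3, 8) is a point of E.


Check whether y^2 = x^3 + 0 x + 3 (mod 17) for (x, y) = (3, 8).
LHS: y^2 = 8^2 mod 17 = 13
RHS: x^3 + 0 x + 3 = 3^3 + 0*3 + 3 mod 17 = 13
LHS = RHS

Yes, on the curve


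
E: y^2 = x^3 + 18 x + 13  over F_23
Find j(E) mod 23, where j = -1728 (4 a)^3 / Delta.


Delta = -16(4 a^3 + 27 b^2) mod 23 = 13
-1728 * (4 a)^3 = -1728 * (4*18)^3 mod 23 = 11
j = 11 * 13^(-1) mod 23 = 15

j = 15 (mod 23)


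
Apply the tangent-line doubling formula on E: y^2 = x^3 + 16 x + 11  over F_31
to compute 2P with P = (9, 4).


Doubling: s = (3 x1^2 + a) / (2 y1)
s = (3*9^2 + 16) / (2*4) mod 31 = 13
x3 = s^2 - 2 x1 mod 31 = 13^2 - 2*9 = 27
y3 = s (x1 - x3) - y1 mod 31 = 13 * (9 - 27) - 4 = 10

2P = (27, 10)


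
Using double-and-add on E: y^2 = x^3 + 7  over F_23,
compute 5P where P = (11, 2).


k = 5 = 101_2 (binary, LSB first: 101)
Double-and-add from P = (11, 2):
  bit 0 = 1: acc = O + (11, 2) = (11, 2)
  bit 1 = 0: acc unchanged = (11, 2)
  bit 2 = 1: acc = (11, 2) + (4, 5) = (11, 21)

5P = (11, 21)


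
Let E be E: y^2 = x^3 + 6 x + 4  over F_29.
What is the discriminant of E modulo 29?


4 a^3 + 27 b^2 = 4*6^3 + 27*4^2 = 864 + 432 = 1296
Delta = -16 * (1296) = -20736
Delta mod 29 = 28

Delta = 28 (mod 29)


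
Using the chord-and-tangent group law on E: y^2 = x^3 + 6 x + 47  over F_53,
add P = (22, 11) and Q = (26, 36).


P != Q, so use the chord formula.
s = (y2 - y1) / (x2 - x1) = (25) / (4) mod 53 = 46
x3 = s^2 - x1 - x2 mod 53 = 46^2 - 22 - 26 = 1
y3 = s (x1 - x3) - y1 mod 53 = 46 * (22 - 1) - 11 = 1

P + Q = (1, 1)


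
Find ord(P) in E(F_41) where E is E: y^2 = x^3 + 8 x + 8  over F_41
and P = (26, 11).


Compute successive multiples of P until we hit O:
  1P = (26, 11)
  2P = (26, 30)
  3P = O

ord(P) = 3


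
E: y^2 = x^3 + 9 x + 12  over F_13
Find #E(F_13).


For each x in F_13, count y with y^2 = x^3 + 9 x + 12 mod 13:
  x = 0: RHS = 12, y in [5, 8]  -> 2 point(s)
  x = 1: RHS = 9, y in [3, 10]  -> 2 point(s)
  x = 2: RHS = 12, y in [5, 8]  -> 2 point(s)
  x = 3: RHS = 1, y in [1, 12]  -> 2 point(s)
  x = 5: RHS = 0, y in [0]  -> 1 point(s)
  x = 6: RHS = 9, y in [3, 10]  -> 2 point(s)
  x = 9: RHS = 3, y in [4, 9]  -> 2 point(s)
  x = 10: RHS = 10, y in [6, 7]  -> 2 point(s)
  x = 11: RHS = 12, y in [5, 8]  -> 2 point(s)
Affine points: 17. Add the point at infinity: total = 18.

#E(F_13) = 18


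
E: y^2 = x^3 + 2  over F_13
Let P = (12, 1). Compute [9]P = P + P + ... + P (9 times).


k = 9 = 1001_2 (binary, LSB first: 1001)
Double-and-add from P = (12, 1):
  bit 0 = 1: acc = O + (12, 1) = (12, 1)
  bit 1 = 0: acc unchanged = (12, 1)
  bit 2 = 0: acc unchanged = (12, 1)
  bit 3 = 1: acc = (12, 1) + (10, 12) = (5, 6)

9P = (5, 6)


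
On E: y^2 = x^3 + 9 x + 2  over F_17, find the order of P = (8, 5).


Compute successive multiples of P until we hit O:
  1P = (8, 5)
  2P = (5, 6)
  3P = (6, 0)
  4P = (5, 11)
  5P = (8, 12)
  6P = O

ord(P) = 6


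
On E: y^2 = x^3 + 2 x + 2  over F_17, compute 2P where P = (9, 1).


Doubling: s = (3 x1^2 + a) / (2 y1)
s = (3*9^2 + 2) / (2*1) mod 17 = 12
x3 = s^2 - 2 x1 mod 17 = 12^2 - 2*9 = 7
y3 = s (x1 - x3) - y1 mod 17 = 12 * (9 - 7) - 1 = 6

2P = (7, 6)


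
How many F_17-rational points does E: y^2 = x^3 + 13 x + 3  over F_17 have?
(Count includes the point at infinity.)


For each x in F_17, count y with y^2 = x^3 + 13 x + 3 mod 17:
  x = 1: RHS = 0, y in [0]  -> 1 point(s)
  x = 3: RHS = 1, y in [1, 16]  -> 2 point(s)
  x = 4: RHS = 0, y in [0]  -> 1 point(s)
  x = 6: RHS = 8, y in [5, 12]  -> 2 point(s)
  x = 9: RHS = 16, y in [4, 13]  -> 2 point(s)
  x = 11: RHS = 15, y in [7, 10]  -> 2 point(s)
  x = 12: RHS = 0, y in [0]  -> 1 point(s)
Affine points: 11. Add the point at infinity: total = 12.

#E(F_17) = 12


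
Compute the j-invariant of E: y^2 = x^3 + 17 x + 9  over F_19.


Delta = -16(4 a^3 + 27 b^2) mod 19 = 5
-1728 * (4 a)^3 = -1728 * (4*17)^3 mod 19 = 1
j = 1 * 5^(-1) mod 19 = 4

j = 4 (mod 19)


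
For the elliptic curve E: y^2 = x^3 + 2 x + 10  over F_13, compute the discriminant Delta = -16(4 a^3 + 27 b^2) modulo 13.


4 a^3 + 27 b^2 = 4*2^3 + 27*10^2 = 32 + 2700 = 2732
Delta = -16 * (2732) = -43712
Delta mod 13 = 7

Delta = 7 (mod 13)


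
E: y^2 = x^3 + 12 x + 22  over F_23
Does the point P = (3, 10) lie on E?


Check whether y^2 = x^3 + 12 x + 22 (mod 23) for (x, y) = (3, 10).
LHS: y^2 = 10^2 mod 23 = 8
RHS: x^3 + 12 x + 22 = 3^3 + 12*3 + 22 mod 23 = 16
LHS != RHS

No, not on the curve


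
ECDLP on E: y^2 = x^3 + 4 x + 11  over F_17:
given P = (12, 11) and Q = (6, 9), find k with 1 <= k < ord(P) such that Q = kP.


Enumerate multiples of P until we hit Q = (6, 9):
  1P = (12, 11)
  2P = (6, 9)
Match found at i = 2.

k = 2


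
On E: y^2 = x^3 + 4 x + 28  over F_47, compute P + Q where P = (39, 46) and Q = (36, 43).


P != Q, so use the chord formula.
s = (y2 - y1) / (x2 - x1) = (44) / (44) mod 47 = 1
x3 = s^2 - x1 - x2 mod 47 = 1^2 - 39 - 36 = 20
y3 = s (x1 - x3) - y1 mod 47 = 1 * (39 - 20) - 46 = 20

P + Q = (20, 20)


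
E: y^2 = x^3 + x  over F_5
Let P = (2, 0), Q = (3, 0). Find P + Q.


P != Q, so use the chord formula.
s = (y2 - y1) / (x2 - x1) = (0) / (1) mod 5 = 0
x3 = s^2 - x1 - x2 mod 5 = 0^2 - 2 - 3 = 0
y3 = s (x1 - x3) - y1 mod 5 = 0 * (2 - 0) - 0 = 0

P + Q = (0, 0)


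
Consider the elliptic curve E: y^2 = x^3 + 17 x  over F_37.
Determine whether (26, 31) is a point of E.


Check whether y^2 = x^3 + 17 x + 0 (mod 37) for (x, y) = (26, 31).
LHS: y^2 = 31^2 mod 37 = 36
RHS: x^3 + 17 x + 0 = 26^3 + 17*26 + 0 mod 37 = 36
LHS = RHS

Yes, on the curve


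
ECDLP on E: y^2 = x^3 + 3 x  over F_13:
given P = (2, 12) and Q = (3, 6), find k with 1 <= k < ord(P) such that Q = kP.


Enumerate multiples of P until we hit Q = (3, 6):
  1P = (2, 12)
  2P = (10, 9)
  3P = (5, 7)
  4P = (3, 7)
  5P = (7, 0)
  6P = (3, 6)
Match found at i = 6.

k = 6


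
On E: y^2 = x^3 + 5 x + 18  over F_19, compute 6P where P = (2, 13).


k = 6 = 110_2 (binary, LSB first: 011)
Double-and-add from P = (2, 13):
  bit 0 = 0: acc unchanged = O
  bit 1 = 1: acc = O + (5, 15) = (5, 15)
  bit 2 = 1: acc = (5, 15) + (14, 18) = (17, 0)

6P = (17, 0)


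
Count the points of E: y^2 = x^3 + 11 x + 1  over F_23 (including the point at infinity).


For each x in F_23, count y with y^2 = x^3 + 11 x + 1 mod 23:
  x = 0: RHS = 1, y in [1, 22]  -> 2 point(s)
  x = 1: RHS = 13, y in [6, 17]  -> 2 point(s)
  x = 2: RHS = 8, y in [10, 13]  -> 2 point(s)
  x = 8: RHS = 3, y in [7, 16]  -> 2 point(s)
  x = 9: RHS = 1, y in [1, 22]  -> 2 point(s)
  x = 11: RHS = 4, y in [2, 21]  -> 2 point(s)
  x = 13: RHS = 18, y in [8, 15]  -> 2 point(s)
  x = 14: RHS = 1, y in [1, 22]  -> 2 point(s)
  x = 16: RHS = 18, y in [8, 15]  -> 2 point(s)
  x = 17: RHS = 18, y in [8, 15]  -> 2 point(s)
  x = 19: RHS = 8, y in [10, 13]  -> 2 point(s)
  x = 22: RHS = 12, y in [9, 14]  -> 2 point(s)
Affine points: 24. Add the point at infinity: total = 25.

#E(F_23) = 25


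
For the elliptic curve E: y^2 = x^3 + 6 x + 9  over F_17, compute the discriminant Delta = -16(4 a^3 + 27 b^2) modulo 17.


4 a^3 + 27 b^2 = 4*6^3 + 27*9^2 = 864 + 2187 = 3051
Delta = -16 * (3051) = -48816
Delta mod 17 = 8

Delta = 8 (mod 17)


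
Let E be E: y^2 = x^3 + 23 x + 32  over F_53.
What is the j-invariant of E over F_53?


Delta = -16(4 a^3 + 27 b^2) mod 53 = 11
-1728 * (4 a)^3 = -1728 * (4*23)^3 mod 53 = 40
j = 40 * 11^(-1) mod 53 = 47

j = 47 (mod 53)


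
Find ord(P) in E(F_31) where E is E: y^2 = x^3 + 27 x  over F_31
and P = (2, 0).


Compute successive multiples of P until we hit O:
  1P = (2, 0)
  2P = O

ord(P) = 2


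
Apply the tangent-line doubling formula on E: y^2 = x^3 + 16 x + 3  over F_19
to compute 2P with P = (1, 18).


Doubling: s = (3 x1^2 + a) / (2 y1)
s = (3*1^2 + 16) / (2*18) mod 19 = 0
x3 = s^2 - 2 x1 mod 19 = 0^2 - 2*1 = 17
y3 = s (x1 - x3) - y1 mod 19 = 0 * (1 - 17) - 18 = 1

2P = (17, 1)


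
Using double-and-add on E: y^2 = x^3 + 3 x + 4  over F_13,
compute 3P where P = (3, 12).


k = 3 = 11_2 (binary, LSB first: 11)
Double-and-add from P = (3, 12):
  bit 0 = 1: acc = O + (3, 12) = (3, 12)
  bit 1 = 1: acc = (3, 12) + (11, 4) = (0, 11)

3P = (0, 11)


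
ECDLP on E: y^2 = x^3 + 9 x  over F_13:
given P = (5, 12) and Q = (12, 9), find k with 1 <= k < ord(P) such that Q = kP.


Enumerate multiples of P until we hit Q = (12, 9):
  1P = (5, 12)
  2P = (12, 9)
Match found at i = 2.

k = 2


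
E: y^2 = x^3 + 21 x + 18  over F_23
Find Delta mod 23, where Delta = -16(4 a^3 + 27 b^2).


4 a^3 + 27 b^2 = 4*21^3 + 27*18^2 = 37044 + 8748 = 45792
Delta = -16 * (45792) = -732672
Delta mod 23 = 16

Delta = 16 (mod 23)


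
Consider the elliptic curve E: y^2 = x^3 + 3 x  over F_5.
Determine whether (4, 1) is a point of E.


Check whether y^2 = x^3 + 3 x + 0 (mod 5) for (x, y) = (4, 1).
LHS: y^2 = 1^2 mod 5 = 1
RHS: x^3 + 3 x + 0 = 4^3 + 3*4 + 0 mod 5 = 1
LHS = RHS

Yes, on the curve


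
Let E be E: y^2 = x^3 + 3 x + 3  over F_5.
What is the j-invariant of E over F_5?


Delta = -16(4 a^3 + 27 b^2) mod 5 = 4
-1728 * (4 a)^3 = -1728 * (4*3)^3 mod 5 = 1
j = 1 * 4^(-1) mod 5 = 4

j = 4 (mod 5)


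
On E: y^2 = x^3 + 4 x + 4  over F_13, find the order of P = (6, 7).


Compute successive multiples of P until we hit O:
  1P = (6, 7)
  2P = (0, 2)
  3P = (3, 2)
  4P = (1, 10)
  5P = (10, 11)
  6P = (11, 1)
  7P = (12, 8)
  8P = (12, 5)
  ... (continuing to 15P)
  15P = O

ord(P) = 15


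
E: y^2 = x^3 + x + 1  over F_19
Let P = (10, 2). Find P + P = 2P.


Doubling: s = (3 x1^2 + a) / (2 y1)
s = (3*10^2 + 1) / (2*2) mod 19 = 4
x3 = s^2 - 2 x1 mod 19 = 4^2 - 2*10 = 15
y3 = s (x1 - x3) - y1 mod 19 = 4 * (10 - 15) - 2 = 16

2P = (15, 16)


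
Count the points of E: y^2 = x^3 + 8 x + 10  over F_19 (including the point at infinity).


For each x in F_19, count y with y^2 = x^3 + 8 x + 10 mod 19:
  x = 1: RHS = 0, y in [0]  -> 1 point(s)
  x = 3: RHS = 4, y in [2, 17]  -> 2 point(s)
  x = 4: RHS = 11, y in [7, 12]  -> 2 point(s)
  x = 5: RHS = 4, y in [2, 17]  -> 2 point(s)
  x = 8: RHS = 16, y in [4, 15]  -> 2 point(s)
  x = 10: RHS = 7, y in [8, 11]  -> 2 point(s)
  x = 11: RHS = 4, y in [2, 17]  -> 2 point(s)
  x = 14: RHS = 16, y in [4, 15]  -> 2 point(s)
  x = 15: RHS = 9, y in [3, 16]  -> 2 point(s)
  x = 16: RHS = 16, y in [4, 15]  -> 2 point(s)
  x = 17: RHS = 5, y in [9, 10]  -> 2 point(s)
  x = 18: RHS = 1, y in [1, 18]  -> 2 point(s)
Affine points: 23. Add the point at infinity: total = 24.

#E(F_19) = 24


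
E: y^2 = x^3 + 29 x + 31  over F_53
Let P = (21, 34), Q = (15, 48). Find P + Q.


P != Q, so use the chord formula.
s = (y2 - y1) / (x2 - x1) = (14) / (47) mod 53 = 33
x3 = s^2 - x1 - x2 mod 53 = 33^2 - 21 - 15 = 46
y3 = s (x1 - x3) - y1 mod 53 = 33 * (21 - 46) - 34 = 42

P + Q = (46, 42)


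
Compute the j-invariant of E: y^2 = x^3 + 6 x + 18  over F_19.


Delta = -16(4 a^3 + 27 b^2) mod 19 = 13
-1728 * (4 a)^3 = -1728 * (4*6)^3 mod 19 = 11
j = 11 * 13^(-1) mod 19 = 14

j = 14 (mod 19)


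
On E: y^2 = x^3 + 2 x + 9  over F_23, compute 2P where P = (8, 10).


Doubling: s = (3 x1^2 + a) / (2 y1)
s = (3*8^2 + 2) / (2*10) mod 23 = 12
x3 = s^2 - 2 x1 mod 23 = 12^2 - 2*8 = 13
y3 = s (x1 - x3) - y1 mod 23 = 12 * (8 - 13) - 10 = 22

2P = (13, 22)


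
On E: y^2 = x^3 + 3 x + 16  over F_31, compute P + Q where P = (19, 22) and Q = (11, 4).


P != Q, so use the chord formula.
s = (y2 - y1) / (x2 - x1) = (13) / (23) mod 31 = 10
x3 = s^2 - x1 - x2 mod 31 = 10^2 - 19 - 11 = 8
y3 = s (x1 - x3) - y1 mod 31 = 10 * (19 - 8) - 22 = 26

P + Q = (8, 26)


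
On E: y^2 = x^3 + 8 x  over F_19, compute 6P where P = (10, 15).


k = 6 = 110_2 (binary, LSB first: 011)
Double-and-add from P = (10, 15):
  bit 0 = 0: acc unchanged = O
  bit 1 = 1: acc = O + (4, 1) = (4, 1)
  bit 2 = 1: acc = (4, 1) + (16, 5) = (16, 14)

6P = (16, 14)


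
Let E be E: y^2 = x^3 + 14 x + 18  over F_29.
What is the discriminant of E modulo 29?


4 a^3 + 27 b^2 = 4*14^3 + 27*18^2 = 10976 + 8748 = 19724
Delta = -16 * (19724) = -315584
Delta mod 29 = 23

Delta = 23 (mod 29)


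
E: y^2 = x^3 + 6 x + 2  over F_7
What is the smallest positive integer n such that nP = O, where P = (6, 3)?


Compute successive multiples of P until we hit O:
  1P = (6, 3)
  2P = (6, 4)
  3P = O

ord(P) = 3


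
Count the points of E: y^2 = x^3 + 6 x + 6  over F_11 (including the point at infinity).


For each x in F_11, count y with y^2 = x^3 + 6 x + 6 mod 11:
  x = 2: RHS = 4, y in [2, 9]  -> 2 point(s)
  x = 6: RHS = 5, y in [4, 7]  -> 2 point(s)
  x = 8: RHS = 5, y in [4, 7]  -> 2 point(s)
Affine points: 6. Add the point at infinity: total = 7.

#E(F_11) = 7


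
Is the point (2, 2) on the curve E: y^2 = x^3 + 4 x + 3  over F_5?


Check whether y^2 = x^3 + 4 x + 3 (mod 5) for (x, y) = (2, 2).
LHS: y^2 = 2^2 mod 5 = 4
RHS: x^3 + 4 x + 3 = 2^3 + 4*2 + 3 mod 5 = 4
LHS = RHS

Yes, on the curve


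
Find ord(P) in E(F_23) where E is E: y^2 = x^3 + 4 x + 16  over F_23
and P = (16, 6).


Compute successive multiples of P until we hit O:
  1P = (16, 6)
  2P = (0, 19)
  3P = (2, 20)
  4P = (6, 7)
  5P = (4, 2)
  6P = (21, 0)
  7P = (4, 21)
  8P = (6, 16)
  ... (continuing to 12P)
  12P = O

ord(P) = 12


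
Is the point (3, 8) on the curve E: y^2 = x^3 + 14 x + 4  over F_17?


Check whether y^2 = x^3 + 14 x + 4 (mod 17) for (x, y) = (3, 8).
LHS: y^2 = 8^2 mod 17 = 13
RHS: x^3 + 14 x + 4 = 3^3 + 14*3 + 4 mod 17 = 5
LHS != RHS

No, not on the curve


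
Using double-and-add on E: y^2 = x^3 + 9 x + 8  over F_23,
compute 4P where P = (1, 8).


k = 4 = 100_2 (binary, LSB first: 001)
Double-and-add from P = (1, 8):
  bit 0 = 0: acc unchanged = O
  bit 1 = 0: acc unchanged = O
  bit 2 = 1: acc = O + (9, 17) = (9, 17)

4P = (9, 17)


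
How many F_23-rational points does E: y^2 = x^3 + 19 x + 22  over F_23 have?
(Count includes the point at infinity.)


For each x in F_23, count y with y^2 = x^3 + 19 x + 22 mod 23:
  x = 4: RHS = 1, y in [1, 22]  -> 2 point(s)
  x = 5: RHS = 12, y in [9, 14]  -> 2 point(s)
  x = 9: RHS = 2, y in [5, 18]  -> 2 point(s)
  x = 10: RHS = 16, y in [4, 19]  -> 2 point(s)
  x = 12: RHS = 0, y in [0]  -> 1 point(s)
  x = 15: RHS = 2, y in [5, 18]  -> 2 point(s)
  x = 16: RHS = 6, y in [11, 12]  -> 2 point(s)
  x = 18: RHS = 9, y in [3, 20]  -> 2 point(s)
  x = 22: RHS = 2, y in [5, 18]  -> 2 point(s)
Affine points: 17. Add the point at infinity: total = 18.

#E(F_23) = 18


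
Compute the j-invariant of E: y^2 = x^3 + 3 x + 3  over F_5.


Delta = -16(4 a^3 + 27 b^2) mod 5 = 4
-1728 * (4 a)^3 = -1728 * (4*3)^3 mod 5 = 1
j = 1 * 4^(-1) mod 5 = 4

j = 4 (mod 5)


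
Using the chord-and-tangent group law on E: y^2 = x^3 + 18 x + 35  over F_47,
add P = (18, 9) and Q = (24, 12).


P != Q, so use the chord formula.
s = (y2 - y1) / (x2 - x1) = (3) / (6) mod 47 = 24
x3 = s^2 - x1 - x2 mod 47 = 24^2 - 18 - 24 = 17
y3 = s (x1 - x3) - y1 mod 47 = 24 * (18 - 17) - 9 = 15

P + Q = (17, 15)


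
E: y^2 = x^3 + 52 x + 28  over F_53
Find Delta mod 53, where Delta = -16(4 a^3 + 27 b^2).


4 a^3 + 27 b^2 = 4*52^3 + 27*28^2 = 562432 + 21168 = 583600
Delta = -16 * (583600) = -9337600
Delta mod 53 = 46

Delta = 46 (mod 53)


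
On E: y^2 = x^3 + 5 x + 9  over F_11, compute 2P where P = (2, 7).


Doubling: s = (3 x1^2 + a) / (2 y1)
s = (3*2^2 + 5) / (2*7) mod 11 = 2
x3 = s^2 - 2 x1 mod 11 = 2^2 - 2*2 = 0
y3 = s (x1 - x3) - y1 mod 11 = 2 * (2 - 0) - 7 = 8

2P = (0, 8)


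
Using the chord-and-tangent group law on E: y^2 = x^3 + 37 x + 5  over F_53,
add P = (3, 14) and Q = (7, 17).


P != Q, so use the chord formula.
s = (y2 - y1) / (x2 - x1) = (3) / (4) mod 53 = 14
x3 = s^2 - x1 - x2 mod 53 = 14^2 - 3 - 7 = 27
y3 = s (x1 - x3) - y1 mod 53 = 14 * (3 - 27) - 14 = 21

P + Q = (27, 21)


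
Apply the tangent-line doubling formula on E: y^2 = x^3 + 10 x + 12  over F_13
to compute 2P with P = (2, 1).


Doubling: s = (3 x1^2 + a) / (2 y1)
s = (3*2^2 + 10) / (2*1) mod 13 = 11
x3 = s^2 - 2 x1 mod 13 = 11^2 - 2*2 = 0
y3 = s (x1 - x3) - y1 mod 13 = 11 * (2 - 0) - 1 = 8

2P = (0, 8)


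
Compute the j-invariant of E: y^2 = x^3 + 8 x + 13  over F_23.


Delta = -16(4 a^3 + 27 b^2) mod 23 = 1
-1728 * (4 a)^3 = -1728 * (4*8)^3 mod 23 = 21
j = 21 * 1^(-1) mod 23 = 21

j = 21 (mod 23)


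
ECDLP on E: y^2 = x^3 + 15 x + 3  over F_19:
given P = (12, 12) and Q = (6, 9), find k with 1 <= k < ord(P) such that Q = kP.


Enumerate multiples of P until we hit Q = (6, 9):
  1P = (12, 12)
  2P = (18, 14)
  3P = (6, 9)
Match found at i = 3.

k = 3


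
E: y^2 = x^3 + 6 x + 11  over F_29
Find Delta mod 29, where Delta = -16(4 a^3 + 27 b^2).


4 a^3 + 27 b^2 = 4*6^3 + 27*11^2 = 864 + 3267 = 4131
Delta = -16 * (4131) = -66096
Delta mod 29 = 24

Delta = 24 (mod 29)


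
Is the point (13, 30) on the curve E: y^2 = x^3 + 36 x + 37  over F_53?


Check whether y^2 = x^3 + 36 x + 37 (mod 53) for (x, y) = (13, 30).
LHS: y^2 = 30^2 mod 53 = 52
RHS: x^3 + 36 x + 37 = 13^3 + 36*13 + 37 mod 53 = 52
LHS = RHS

Yes, on the curve


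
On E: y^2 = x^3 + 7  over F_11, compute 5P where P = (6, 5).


k = 5 = 101_2 (binary, LSB first: 101)
Double-and-add from P = (6, 5):
  bit 0 = 1: acc = O + (6, 5) = (6, 5)
  bit 1 = 0: acc unchanged = (6, 5)
  bit 2 = 1: acc = (6, 5) + (3, 10) = (6, 6)

5P = (6, 6)


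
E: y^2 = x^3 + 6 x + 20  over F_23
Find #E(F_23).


For each x in F_23, count y with y^2 = x^3 + 6 x + 20 mod 23:
  x = 1: RHS = 4, y in [2, 21]  -> 2 point(s)
  x = 4: RHS = 16, y in [4, 19]  -> 2 point(s)
  x = 12: RHS = 3, y in [7, 16]  -> 2 point(s)
  x = 13: RHS = 18, y in [8, 15]  -> 2 point(s)
  x = 15: RHS = 12, y in [9, 14]  -> 2 point(s)
  x = 16: RHS = 3, y in [7, 16]  -> 2 point(s)
  x = 18: RHS = 3, y in [7, 16]  -> 2 point(s)
  x = 19: RHS = 1, y in [1, 22]  -> 2 point(s)
  x = 21: RHS = 0, y in [0]  -> 1 point(s)
  x = 22: RHS = 13, y in [6, 17]  -> 2 point(s)
Affine points: 19. Add the point at infinity: total = 20.

#E(F_23) = 20
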